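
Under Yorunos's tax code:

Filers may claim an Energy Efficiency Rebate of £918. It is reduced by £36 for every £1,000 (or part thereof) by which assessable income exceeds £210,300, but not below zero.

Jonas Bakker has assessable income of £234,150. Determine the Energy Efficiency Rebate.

£54

Energy Efficiency Rebate: income exceeds £210,300 by £23,850, which is 24 full-or-partial £1,000 increments; reduction = 24 × £36 = £864, leaving £54.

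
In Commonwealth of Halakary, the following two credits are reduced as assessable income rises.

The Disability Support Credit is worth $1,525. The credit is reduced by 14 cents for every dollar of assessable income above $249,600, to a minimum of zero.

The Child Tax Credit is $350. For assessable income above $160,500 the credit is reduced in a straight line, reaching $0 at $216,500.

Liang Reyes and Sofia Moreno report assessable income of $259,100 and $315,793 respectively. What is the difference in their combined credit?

Liang ($259,100): Disability Support Credit: 14% of the $9,500 excess over $249,600 is $1,330; credit = $1,525 − $1,330 = $195. Child Tax Credit: $259,100 is at or above $216,500, so the credit is $0. total $195 + $0 = $195
Sofia ($315,793): Disability Support Credit: 14% of the $66,193 excess over $249,600 is $9,267.02 ≥ base, so the credit is $0. Child Tax Credit: $315,793 is at or above $216,500, so the credit is $0. total $0 + $0 = $0
Difference: |$195 − $0| = $195.

$195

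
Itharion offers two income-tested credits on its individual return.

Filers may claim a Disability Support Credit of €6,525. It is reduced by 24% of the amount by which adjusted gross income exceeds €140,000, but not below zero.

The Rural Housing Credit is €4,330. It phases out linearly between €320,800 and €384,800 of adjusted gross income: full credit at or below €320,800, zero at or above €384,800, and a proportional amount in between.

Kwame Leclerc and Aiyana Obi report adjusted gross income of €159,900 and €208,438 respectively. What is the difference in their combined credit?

Kwame (€159,900): Disability Support Credit: 24% of the €19,900 excess over €140,000 is €4,776; credit = €6,525 − €4,776 = €1,749. Rural Housing Credit: €159,900 is at or below the €320,800 threshold, so the full €4,330 applies. total €1,749 + €4,330 = €6,079
Aiyana (€208,438): Disability Support Credit: 24% of the €68,438 excess over €140,000 is €16,425.12 ≥ base, so the credit is €0. Rural Housing Credit: €208,438 is at or below the €320,800 threshold, so the full €4,330 applies. total €0 + €4,330 = €4,330
Difference: |€6,079 − €4,330| = €1,749.

€1,749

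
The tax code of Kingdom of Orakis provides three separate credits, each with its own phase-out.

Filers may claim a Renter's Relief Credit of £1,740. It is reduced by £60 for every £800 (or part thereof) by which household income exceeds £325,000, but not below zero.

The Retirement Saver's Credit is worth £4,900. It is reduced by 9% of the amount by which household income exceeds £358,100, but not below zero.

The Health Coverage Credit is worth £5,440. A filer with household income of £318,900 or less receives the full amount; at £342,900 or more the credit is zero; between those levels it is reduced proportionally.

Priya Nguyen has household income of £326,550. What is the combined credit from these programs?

£10,226

Renter's Relief Credit: income exceeds £325,000 by £1,550, which is 2 full-or-partial £800 increments; reduction = 2 × £60 = £120, leaving £1,620.
Retirement Saver's Credit: £326,550 is at or below the £358,100 threshold, so the full £4,900 applies.
Health Coverage Credit: £326,550 is £7,650 into a £24,000 phase-out range, leaving 16,350/24,000 of the credit: £5,440 × 16,350/24,000 = £3,706.
Total: £1,620 + £4,900 + £3,706 = £10,226.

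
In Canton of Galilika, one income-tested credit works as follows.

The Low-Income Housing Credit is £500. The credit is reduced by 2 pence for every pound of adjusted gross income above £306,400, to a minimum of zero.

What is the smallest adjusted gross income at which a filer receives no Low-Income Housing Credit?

£331,400

The credit falls by 2% of each pound above £306,400, so it reaches zero when the excess is £500 / 2% = £25,000: income = £306,400 + £25,000 = £331,400.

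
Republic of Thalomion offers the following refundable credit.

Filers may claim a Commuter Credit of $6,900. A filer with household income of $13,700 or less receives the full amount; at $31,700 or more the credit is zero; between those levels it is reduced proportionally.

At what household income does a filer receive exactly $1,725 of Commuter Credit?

$1,725 is 1,725/6,900 of the full $6,900, so 5,175/6,900 of the $18,000 range has been used: income = $13,700 + $18,000 × 5,175/6,900 = $27,200.

$27,200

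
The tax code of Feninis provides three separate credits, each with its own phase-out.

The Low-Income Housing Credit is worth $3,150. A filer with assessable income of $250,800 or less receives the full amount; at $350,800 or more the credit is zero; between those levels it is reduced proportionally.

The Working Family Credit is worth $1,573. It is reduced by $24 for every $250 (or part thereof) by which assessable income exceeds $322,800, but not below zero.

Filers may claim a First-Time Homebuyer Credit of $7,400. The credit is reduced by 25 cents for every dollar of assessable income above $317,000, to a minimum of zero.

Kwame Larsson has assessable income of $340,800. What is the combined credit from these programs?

Low-Income Housing Credit: $340,800 is $90,000 into a $100,000 phase-out range, leaving 10,000/100,000 of the credit: $3,150 × 10,000/100,000 = $315.
Working Family Credit: income exceeds $322,800 by $18,000 → 72 increments × $24 = $1,728 ≥ base, so the credit is $0.
First-Time Homebuyer Credit: 25% of the $23,800 excess over $317,000 is $5,950; credit = $7,400 − $5,950 = $1,450.
Total: $315 + $0 + $1,450 = $1,765.

$1,765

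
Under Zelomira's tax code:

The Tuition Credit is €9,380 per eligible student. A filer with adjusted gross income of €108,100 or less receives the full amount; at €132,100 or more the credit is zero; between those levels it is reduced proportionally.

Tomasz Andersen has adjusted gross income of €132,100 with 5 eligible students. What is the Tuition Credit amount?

€0

Tuition Credit: base = 5 × €9,380 = €46,900. €132,100 is at or above €132,100, so the credit is €0.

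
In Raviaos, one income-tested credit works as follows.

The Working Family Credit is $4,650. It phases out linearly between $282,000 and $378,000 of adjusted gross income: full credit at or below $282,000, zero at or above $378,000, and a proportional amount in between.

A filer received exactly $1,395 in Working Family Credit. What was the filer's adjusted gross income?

$1,395 is 1,395/4,650 of the full $4,650, so 3,255/4,650 of the $96,000 range has been used: income = $282,000 + $96,000 × 3,255/4,650 = $349,200.

$349,200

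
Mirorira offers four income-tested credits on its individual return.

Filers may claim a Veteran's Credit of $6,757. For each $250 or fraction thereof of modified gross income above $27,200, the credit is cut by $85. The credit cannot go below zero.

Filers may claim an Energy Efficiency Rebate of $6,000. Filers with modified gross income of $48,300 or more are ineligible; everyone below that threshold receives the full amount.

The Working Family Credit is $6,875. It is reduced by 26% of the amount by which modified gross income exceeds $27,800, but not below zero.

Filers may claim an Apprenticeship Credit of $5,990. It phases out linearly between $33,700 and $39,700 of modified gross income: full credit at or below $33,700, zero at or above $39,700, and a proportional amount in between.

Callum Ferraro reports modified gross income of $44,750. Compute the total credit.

$9,190

Veteran's Credit: income exceeds $27,200 by $17,550, which is 71 full-or-partial $250 increments; reduction = 71 × $85 = $6,035, leaving $722.
Energy Efficiency Rebate: $44,750 is below the $48,300 cutoff, so the full $6,000 applies.
Working Family Credit: 26% of the $16,950 excess over $27,800 is $4,407; credit = $6,875 − $4,407 = $2,468.
Apprenticeship Credit: $44,750 is at or above $39,700, so the credit is $0.
Total: $722 + $6,000 + $2,468 + $0 = $9,190.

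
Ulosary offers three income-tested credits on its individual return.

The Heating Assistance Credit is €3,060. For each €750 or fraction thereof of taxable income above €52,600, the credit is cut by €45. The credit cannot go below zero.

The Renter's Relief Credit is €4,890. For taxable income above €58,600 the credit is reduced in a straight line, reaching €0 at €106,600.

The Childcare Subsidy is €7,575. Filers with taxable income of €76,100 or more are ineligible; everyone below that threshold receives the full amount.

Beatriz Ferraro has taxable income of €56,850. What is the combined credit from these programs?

Heating Assistance Credit: income exceeds €52,600 by €4,250, which is 6 full-or-partial €750 increments; reduction = 6 × €45 = €270, leaving €2,790.
Renter's Relief Credit: €56,850 is at or below the €58,600 threshold, so the full €4,890 applies.
Childcare Subsidy: €56,850 is below the €76,100 cutoff, so the full €7,575 applies.
Total: €2,790 + €4,890 + €7,575 = €15,255.

€15,255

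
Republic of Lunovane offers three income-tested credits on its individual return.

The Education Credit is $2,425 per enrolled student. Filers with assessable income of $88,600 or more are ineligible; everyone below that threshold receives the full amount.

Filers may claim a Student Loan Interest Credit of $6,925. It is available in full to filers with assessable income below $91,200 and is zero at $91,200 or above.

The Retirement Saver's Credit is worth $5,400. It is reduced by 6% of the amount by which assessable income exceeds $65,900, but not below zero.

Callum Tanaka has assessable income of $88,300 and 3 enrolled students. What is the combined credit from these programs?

$18,256

Education Credit: base = 3 × $2,425 = $7,275. $88,300 is below the $88,600 cutoff, so the full $7,275 applies.
Student Loan Interest Credit: $88,300 is below the $91,200 cutoff, so the full $6,925 applies.
Retirement Saver's Credit: 6% of the $22,400 excess over $65,900 is $1,344; credit = $5,400 − $1,344 = $4,056.
Total: $7,275 + $6,925 + $4,056 = $18,256.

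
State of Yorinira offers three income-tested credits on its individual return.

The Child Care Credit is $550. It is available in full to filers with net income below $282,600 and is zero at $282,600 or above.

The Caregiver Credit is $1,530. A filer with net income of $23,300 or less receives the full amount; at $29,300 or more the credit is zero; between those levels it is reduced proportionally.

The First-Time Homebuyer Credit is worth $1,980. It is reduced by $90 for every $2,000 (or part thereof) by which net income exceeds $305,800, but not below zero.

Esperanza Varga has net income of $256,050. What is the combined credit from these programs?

Child Care Credit: $256,050 is below the $282,600 cutoff, so the full $550 applies.
Caregiver Credit: $256,050 is at or above $29,300, so the credit is $0.
First-Time Homebuyer Credit: $256,050 is at or below the $305,800 threshold, so the full $1,980 applies.
Total: $550 + $0 + $1,980 = $2,530.

$2,530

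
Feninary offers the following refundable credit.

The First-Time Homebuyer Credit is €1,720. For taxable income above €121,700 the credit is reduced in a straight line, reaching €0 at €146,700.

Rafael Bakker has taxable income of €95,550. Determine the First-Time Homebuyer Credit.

€1,720

First-Time Homebuyer Credit: €95,550 is at or below the €121,700 threshold, so the full €1,720 applies.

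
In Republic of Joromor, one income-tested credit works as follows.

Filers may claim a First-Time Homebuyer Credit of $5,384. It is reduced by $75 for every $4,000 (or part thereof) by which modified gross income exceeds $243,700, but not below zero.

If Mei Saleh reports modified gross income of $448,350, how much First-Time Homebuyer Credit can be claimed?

$1,484

First-Time Homebuyer Credit: income exceeds $243,700 by $204,650, which is 52 full-or-partial $4,000 increments; reduction = 52 × $75 = $3,900, leaving $1,484.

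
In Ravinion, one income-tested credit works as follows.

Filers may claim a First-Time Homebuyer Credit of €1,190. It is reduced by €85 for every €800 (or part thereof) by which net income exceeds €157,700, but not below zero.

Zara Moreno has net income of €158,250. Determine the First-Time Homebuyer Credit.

€1,105

First-Time Homebuyer Credit: income exceeds €157,700 by €550, which is 1 full-or-partial €800 increment; reduction = 1 × €85 = €85, leaving €1,105.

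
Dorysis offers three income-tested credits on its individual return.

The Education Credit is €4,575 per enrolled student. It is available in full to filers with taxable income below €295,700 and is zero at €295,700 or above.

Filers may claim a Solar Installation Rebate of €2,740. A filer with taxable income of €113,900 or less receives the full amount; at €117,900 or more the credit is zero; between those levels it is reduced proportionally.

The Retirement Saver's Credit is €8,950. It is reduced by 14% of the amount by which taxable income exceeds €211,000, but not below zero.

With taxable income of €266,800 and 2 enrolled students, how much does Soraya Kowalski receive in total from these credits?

Education Credit: base = 2 × €4,575 = €9,150. €266,800 is below the €295,700 cutoff, so the full €9,150 applies.
Solar Installation Rebate: €266,800 is at or above €117,900, so the credit is €0.
Retirement Saver's Credit: 14% of the €55,800 excess over €211,000 is €7,812; credit = €8,950 − €7,812 = €1,138.
Total: €9,150 + €0 + €1,138 = €10,288.

€10,288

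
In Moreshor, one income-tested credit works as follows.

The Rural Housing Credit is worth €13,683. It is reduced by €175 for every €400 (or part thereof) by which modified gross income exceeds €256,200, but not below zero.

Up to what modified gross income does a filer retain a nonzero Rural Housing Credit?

€287,400

After 78 increments the reduction is 78 × €175 = €13,650, leaving €33; one more increment wipes it out. Increment 78 ends at excess 78 × €400 = €31,200, so the highest qualifying income is €256,200 + €31,200 = €287,400.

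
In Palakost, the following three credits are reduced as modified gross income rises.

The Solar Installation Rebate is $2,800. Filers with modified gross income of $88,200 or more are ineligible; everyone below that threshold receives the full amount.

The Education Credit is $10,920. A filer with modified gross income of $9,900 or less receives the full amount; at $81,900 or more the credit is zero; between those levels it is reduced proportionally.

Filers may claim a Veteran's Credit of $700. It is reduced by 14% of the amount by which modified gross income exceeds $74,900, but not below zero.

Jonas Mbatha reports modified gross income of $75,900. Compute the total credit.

Solar Installation Rebate: $75,900 is below the $88,200 cutoff, so the full $2,800 applies.
Education Credit: $75,900 is $66,000 into a $72,000 phase-out range, leaving 6,000/72,000 of the credit: $10,920 × 6,000/72,000 = $910.
Veteran's Credit: 14% of the $1,000 excess over $74,900 is $140; credit = $700 − $140 = $560.
Total: $2,800 + $910 + $560 = $4,270.

$4,270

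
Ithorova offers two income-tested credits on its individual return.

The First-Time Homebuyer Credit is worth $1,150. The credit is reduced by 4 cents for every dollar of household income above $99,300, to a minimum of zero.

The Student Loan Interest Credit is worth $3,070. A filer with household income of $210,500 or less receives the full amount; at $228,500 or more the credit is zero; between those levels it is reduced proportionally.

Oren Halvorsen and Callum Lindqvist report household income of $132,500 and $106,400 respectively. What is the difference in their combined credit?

$866

Oren ($132,500): First-Time Homebuyer Credit: 4% of the $33,200 excess over $99,300 is $1,328 ≥ base, so the credit is $0. Student Loan Interest Credit: $132,500 is at or below the $210,500 threshold, so the full $3,070 applies. total $0 + $3,070 = $3,070
Callum ($106,400): First-Time Homebuyer Credit: 4% of the $7,100 excess over $99,300 is $284; credit = $1,150 − $284 = $866. Student Loan Interest Credit: $106,400 is at or below the $210,500 threshold, so the full $3,070 applies. total $866 + $3,070 = $3,936
Difference: |$3,070 − $3,936| = $866.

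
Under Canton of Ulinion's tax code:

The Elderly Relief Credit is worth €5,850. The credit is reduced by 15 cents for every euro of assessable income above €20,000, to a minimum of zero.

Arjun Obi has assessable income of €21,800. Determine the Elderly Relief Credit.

Elderly Relief Credit: 15% of the €1,800 excess over €20,000 is €270; credit = €5,850 − €270 = €5,580.

€5,580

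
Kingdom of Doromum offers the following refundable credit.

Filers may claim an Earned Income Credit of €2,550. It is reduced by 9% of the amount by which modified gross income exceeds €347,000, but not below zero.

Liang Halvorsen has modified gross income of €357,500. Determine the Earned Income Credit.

€1,605

Earned Income Credit: 9% of the €10,500 excess over €347,000 is €945; credit = €2,550 − €945 = €1,605.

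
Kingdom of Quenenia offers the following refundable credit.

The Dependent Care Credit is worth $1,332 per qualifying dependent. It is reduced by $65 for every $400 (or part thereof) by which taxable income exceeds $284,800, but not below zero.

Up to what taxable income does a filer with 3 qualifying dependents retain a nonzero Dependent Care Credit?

Full credit = 3 × $1,332 = $3,996.
After 61 increments the reduction is 61 × $65 = $3,965, leaving $31; one more increment wipes it out. Increment 61 ends at excess 61 × $400 = $24,400, so the highest qualifying income is $284,800 + $24,400 = $309,200.

$309,200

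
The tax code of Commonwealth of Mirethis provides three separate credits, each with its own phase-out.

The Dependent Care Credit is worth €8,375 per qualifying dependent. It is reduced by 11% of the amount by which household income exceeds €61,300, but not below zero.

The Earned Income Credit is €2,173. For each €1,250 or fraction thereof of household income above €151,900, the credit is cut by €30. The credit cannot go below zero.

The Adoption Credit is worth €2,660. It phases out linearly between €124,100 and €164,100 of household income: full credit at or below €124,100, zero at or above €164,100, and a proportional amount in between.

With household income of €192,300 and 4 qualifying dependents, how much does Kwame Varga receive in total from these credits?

Dependent Care Credit: base = 4 × €8,375 = €33,500. 11% of the €131,000 excess over €61,300 is €14,410; credit = €33,500 − €14,410 = €19,090.
Earned Income Credit: income exceeds €151,900 by €40,400, which is 33 full-or-partial €1,250 increments; reduction = 33 × €30 = €990, leaving €1,183.
Adoption Credit: €192,300 is at or above €164,100, so the credit is €0.
Total: €19,090 + €1,183 + €0 = €20,273.

€20,273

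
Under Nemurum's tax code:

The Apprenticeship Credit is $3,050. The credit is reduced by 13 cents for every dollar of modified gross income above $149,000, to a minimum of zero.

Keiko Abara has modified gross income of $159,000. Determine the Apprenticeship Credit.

$1,750

Apprenticeship Credit: 13% of the $10,000 excess over $149,000 is $1,300; credit = $3,050 − $1,300 = $1,750.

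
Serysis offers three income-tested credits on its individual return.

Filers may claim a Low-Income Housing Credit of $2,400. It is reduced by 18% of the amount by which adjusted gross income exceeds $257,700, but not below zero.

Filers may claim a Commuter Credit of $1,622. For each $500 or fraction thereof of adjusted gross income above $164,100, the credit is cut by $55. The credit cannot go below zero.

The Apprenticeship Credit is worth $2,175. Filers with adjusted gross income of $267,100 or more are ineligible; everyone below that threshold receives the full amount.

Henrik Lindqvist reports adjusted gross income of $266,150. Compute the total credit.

Low-Income Housing Credit: 18% of the $8,450 excess over $257,700 is $1,521; credit = $2,400 − $1,521 = $879.
Commuter Credit: income exceeds $164,100 by $102,050 → 205 increments × $55 = $11,275 ≥ base, so the credit is $0.
Apprenticeship Credit: $266,150 is below the $267,100 cutoff, so the full $2,175 applies.
Total: $879 + $0 + $2,175 = $3,054.

$3,054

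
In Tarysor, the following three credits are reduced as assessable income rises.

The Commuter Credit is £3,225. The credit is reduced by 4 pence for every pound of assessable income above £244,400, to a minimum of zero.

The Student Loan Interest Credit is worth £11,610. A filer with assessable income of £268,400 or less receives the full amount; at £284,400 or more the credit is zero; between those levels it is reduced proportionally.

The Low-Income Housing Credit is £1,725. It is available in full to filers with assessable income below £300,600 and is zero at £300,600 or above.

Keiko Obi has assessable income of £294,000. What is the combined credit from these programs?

Commuter Credit: 4% of the £49,600 excess over £244,400 is £1,984; credit = £3,225 − £1,984 = £1,241.
Student Loan Interest Credit: £294,000 is at or above £284,400, so the credit is £0.
Low-Income Housing Credit: £294,000 is below the £300,600 cutoff, so the full £1,725 applies.
Total: £1,241 + £0 + £1,725 = £2,966.

£2,966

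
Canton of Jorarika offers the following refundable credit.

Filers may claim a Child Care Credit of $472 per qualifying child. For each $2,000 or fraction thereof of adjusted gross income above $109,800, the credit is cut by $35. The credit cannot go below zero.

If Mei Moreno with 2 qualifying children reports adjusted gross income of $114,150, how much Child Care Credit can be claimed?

$839

Child Care Credit: base = 2 × $472 = $944. income exceeds $109,800 by $4,350, which is 3 full-or-partial $2,000 increments; reduction = 3 × $35 = $105, leaving $839.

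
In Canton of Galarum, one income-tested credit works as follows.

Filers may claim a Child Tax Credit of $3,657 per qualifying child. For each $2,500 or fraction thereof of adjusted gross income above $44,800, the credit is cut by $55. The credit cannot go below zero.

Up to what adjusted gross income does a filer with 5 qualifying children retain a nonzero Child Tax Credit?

$874,800

Full credit = 5 × $3,657 = $18,285.
After 332 increments the reduction is 332 × $55 = $18,260, leaving $25; one more increment wipes it out. Increment 332 ends at excess 332 × $2,500 = $830,000, so the highest qualifying income is $44,800 + $830,000 = $874,800.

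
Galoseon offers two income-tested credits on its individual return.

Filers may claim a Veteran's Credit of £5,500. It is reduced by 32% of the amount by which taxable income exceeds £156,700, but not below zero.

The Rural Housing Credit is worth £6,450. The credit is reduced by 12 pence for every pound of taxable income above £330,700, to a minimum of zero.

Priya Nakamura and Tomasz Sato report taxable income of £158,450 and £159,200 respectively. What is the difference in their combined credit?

Priya (£158,450): Veteran's Credit: 32% of the £1,750 excess over £156,700 is £560; credit = £5,500 − £560 = £4,940. Rural Housing Credit: £158,450 is at or below the £330,700 threshold, so the full £6,450 applies. total £4,940 + £6,450 = £11,390
Tomasz (£159,200): Veteran's Credit: 32% of the £2,500 excess over £156,700 is £800; credit = £5,500 − £800 = £4,700. Rural Housing Credit: £159,200 is at or below the £330,700 threshold, so the full £6,450 applies. total £4,700 + £6,450 = £11,150
Difference: |£11,390 − £11,150| = £240.

£240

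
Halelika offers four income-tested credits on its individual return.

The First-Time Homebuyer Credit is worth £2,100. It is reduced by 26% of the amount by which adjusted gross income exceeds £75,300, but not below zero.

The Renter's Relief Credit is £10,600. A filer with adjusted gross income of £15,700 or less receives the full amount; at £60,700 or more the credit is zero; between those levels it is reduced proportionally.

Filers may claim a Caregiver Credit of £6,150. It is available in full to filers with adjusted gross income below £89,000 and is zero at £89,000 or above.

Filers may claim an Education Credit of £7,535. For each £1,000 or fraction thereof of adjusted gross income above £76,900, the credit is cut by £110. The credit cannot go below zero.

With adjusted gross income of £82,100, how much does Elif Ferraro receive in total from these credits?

First-Time Homebuyer Credit: 26% of the £6,800 excess over £75,300 is £1,768; credit = £2,100 − £1,768 = £332.
Renter's Relief Credit: £82,100 is at or above £60,700, so the credit is £0.
Caregiver Credit: £82,100 is below the £89,000 cutoff, so the full £6,150 applies.
Education Credit: income exceeds £76,900 by £5,200, which is 6 full-or-partial £1,000 increments; reduction = 6 × £110 = £660, leaving £6,875.
Total: £332 + £0 + £6,150 + £6,875 = £13,357.

£13,357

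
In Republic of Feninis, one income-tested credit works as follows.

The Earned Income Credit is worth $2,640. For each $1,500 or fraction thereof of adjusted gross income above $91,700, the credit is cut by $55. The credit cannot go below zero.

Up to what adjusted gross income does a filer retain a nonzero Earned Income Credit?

After 47 increments the reduction is 47 × $55 = $2,585, leaving $55; one more increment wipes it out. Increment 47 ends at excess 47 × $1,500 = $70,500, so the highest qualifying income is $91,700 + $70,500 = $162,200.

$162,200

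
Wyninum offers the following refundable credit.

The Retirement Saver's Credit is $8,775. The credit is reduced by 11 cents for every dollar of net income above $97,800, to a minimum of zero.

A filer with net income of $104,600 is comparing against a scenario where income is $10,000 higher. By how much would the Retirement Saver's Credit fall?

$1,100

At $104,600 — 11% of the $6,800 excess over $97,800 is $748; credit = $8,775 − $748 = $8,027.
At $114,600 — 11% of the $16,800 excess over $97,800 is $1,848; credit = $8,775 − $1,848 = $6,927.
Lost: $8,027 − $6,927 = $1,100.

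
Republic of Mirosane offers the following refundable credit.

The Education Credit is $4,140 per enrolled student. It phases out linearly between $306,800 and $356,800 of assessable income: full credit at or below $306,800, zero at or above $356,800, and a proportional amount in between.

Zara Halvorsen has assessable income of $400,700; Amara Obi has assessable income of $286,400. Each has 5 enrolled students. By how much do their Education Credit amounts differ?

Zara ($400,700): Education Credit: base = 5 × $4,140 = $20,700. $400,700 is at or above $356,800, so the credit is $0.
Amara ($286,400): Education Credit: base = 5 × $4,140 = $20,700. $286,400 is at or below the $306,800 threshold, so the full $20,700 applies.
Difference: |$0 − $20,700| = $20,700.

$20,700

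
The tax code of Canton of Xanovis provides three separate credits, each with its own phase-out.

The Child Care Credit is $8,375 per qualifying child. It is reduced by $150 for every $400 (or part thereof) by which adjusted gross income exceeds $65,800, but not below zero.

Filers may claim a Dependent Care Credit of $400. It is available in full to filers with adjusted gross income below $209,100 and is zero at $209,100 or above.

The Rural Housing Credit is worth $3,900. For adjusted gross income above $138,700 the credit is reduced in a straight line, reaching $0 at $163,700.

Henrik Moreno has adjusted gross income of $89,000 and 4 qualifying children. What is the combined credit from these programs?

Child Care Credit: base = 4 × $8,375 = $33,500. income exceeds $65,800 by $23,200, which is 58 full-or-partial $400 increments; reduction = 58 × $150 = $8,700, leaving $24,800.
Dependent Care Credit: $89,000 is below the $209,100 cutoff, so the full $400 applies.
Rural Housing Credit: $89,000 is at or below the $138,700 threshold, so the full $3,900 applies.
Total: $24,800 + $400 + $3,900 = $29,100.

$29,100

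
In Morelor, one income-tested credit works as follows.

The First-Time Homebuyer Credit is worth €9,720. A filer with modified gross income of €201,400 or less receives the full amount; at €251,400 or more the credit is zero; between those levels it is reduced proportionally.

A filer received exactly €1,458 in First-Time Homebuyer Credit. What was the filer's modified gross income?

€1,458 is 1,458/9,720 of the full €9,720, so 8,262/9,720 of the €50,000 range has been used: income = €201,400 + €50,000 × 8,262/9,720 = €243,900.

€243,900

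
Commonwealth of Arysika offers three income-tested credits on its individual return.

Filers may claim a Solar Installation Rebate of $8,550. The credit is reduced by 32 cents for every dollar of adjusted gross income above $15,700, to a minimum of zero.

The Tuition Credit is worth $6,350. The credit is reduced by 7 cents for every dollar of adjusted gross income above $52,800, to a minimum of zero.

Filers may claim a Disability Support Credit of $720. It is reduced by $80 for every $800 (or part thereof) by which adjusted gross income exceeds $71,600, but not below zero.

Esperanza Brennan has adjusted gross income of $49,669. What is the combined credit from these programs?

$7,070

Solar Installation Rebate: 32% of the $33,969 excess over $15,700 is $10,870.08 ≥ base, so the credit is $0.
Tuition Credit: $49,669 is at or below the $52,800 threshold, so the full $6,350 applies.
Disability Support Credit: $49,669 is at or below the $71,600 threshold, so the full $720 applies.
Total: $0 + $6,350 + $720 = $7,070.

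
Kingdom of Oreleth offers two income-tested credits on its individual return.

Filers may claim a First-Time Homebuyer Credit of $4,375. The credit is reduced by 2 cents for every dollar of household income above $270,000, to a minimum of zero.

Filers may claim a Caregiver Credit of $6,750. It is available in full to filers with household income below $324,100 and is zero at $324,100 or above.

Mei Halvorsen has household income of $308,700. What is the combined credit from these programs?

First-Time Homebuyer Credit: 2% of the $38,700 excess over $270,000 is $774; credit = $4,375 − $774 = $3,601.
Caregiver Credit: $308,700 is below the $324,100 cutoff, so the full $6,750 applies.
Total: $3,601 + $6,750 = $10,351.

$10,351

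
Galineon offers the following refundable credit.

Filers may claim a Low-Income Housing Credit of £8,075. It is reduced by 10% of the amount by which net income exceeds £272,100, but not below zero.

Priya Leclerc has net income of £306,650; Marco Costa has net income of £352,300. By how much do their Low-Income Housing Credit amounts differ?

£4,565

Priya (£306,650): Low-Income Housing Credit: 10% of the £34,550 excess over £272,100 is £3,455; credit = £8,075 − £3,455 = £4,620.
Marco (£352,300): Low-Income Housing Credit: 10% of the £80,200 excess over £272,100 is £8,020; credit = £8,075 − £8,020 = £55.
Difference: |£4,620 − £55| = £4,565.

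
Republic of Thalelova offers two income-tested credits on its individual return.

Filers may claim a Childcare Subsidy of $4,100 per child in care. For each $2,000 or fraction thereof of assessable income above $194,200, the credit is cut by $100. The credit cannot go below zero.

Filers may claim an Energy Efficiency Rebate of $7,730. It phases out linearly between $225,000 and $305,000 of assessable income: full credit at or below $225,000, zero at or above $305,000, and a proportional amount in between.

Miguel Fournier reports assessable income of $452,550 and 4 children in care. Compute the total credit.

Childcare Subsidy: base = 4 × $4,100 = $16,400. income exceeds $194,200 by $258,350, which is 130 full-or-partial $2,000 increments; reduction = 130 × $100 = $13,000, leaving $3,400.
Energy Efficiency Rebate: $452,550 is at or above $305,000, so the credit is $0.
Total: $3,400 + $0 = $3,400.

$3,400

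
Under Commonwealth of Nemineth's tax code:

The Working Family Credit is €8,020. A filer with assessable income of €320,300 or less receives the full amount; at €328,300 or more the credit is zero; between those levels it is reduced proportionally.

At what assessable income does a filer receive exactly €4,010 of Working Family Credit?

€324,300

€4,010 is 4,010/8,020 of the full €8,020, so 4,010/8,020 of the €8,000 range has been used: income = €320,300 + €8,000 × 4,010/8,020 = €324,300.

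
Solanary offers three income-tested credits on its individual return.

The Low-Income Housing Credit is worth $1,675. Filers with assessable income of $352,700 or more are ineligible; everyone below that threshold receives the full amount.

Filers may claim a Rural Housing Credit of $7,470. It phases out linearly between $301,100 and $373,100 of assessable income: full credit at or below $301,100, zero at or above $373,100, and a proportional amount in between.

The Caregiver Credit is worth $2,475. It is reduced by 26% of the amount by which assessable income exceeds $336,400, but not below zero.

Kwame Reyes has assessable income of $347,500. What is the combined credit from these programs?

Low-Income Housing Credit: $347,500 is below the $352,700 cutoff, so the full $1,675 applies.
Rural Housing Credit: $347,500 is $46,400 into a $72,000 phase-out range, leaving 25,600/72,000 of the credit: $7,470 × 25,600/72,000 = $2,656.
Caregiver Credit: 26% of the $11,100 excess over $336,400 is $2,886 ≥ base, so the credit is $0.
Total: $1,675 + $2,656 + $0 = $4,331.

$4,331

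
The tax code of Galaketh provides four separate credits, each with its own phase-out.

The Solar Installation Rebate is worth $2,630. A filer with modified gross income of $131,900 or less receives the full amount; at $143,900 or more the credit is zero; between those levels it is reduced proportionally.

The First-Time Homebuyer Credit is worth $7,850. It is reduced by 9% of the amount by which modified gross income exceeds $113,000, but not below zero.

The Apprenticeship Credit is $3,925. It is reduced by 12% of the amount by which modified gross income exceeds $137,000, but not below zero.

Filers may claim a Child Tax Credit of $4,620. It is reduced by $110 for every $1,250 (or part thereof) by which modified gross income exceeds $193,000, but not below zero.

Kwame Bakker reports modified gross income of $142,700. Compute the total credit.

Solar Installation Rebate: $142,700 is $10,800 into a $12,000 phase-out range, leaving 1,200/12,000 of the credit: $2,630 × 1,200/12,000 = $263.
First-Time Homebuyer Credit: 9% of the $29,700 excess over $113,000 is $2,673; credit = $7,850 − $2,673 = $5,177.
Apprenticeship Credit: 12% of the $5,700 excess over $137,000 is $684; credit = $3,925 − $684 = $3,241.
Child Tax Credit: $142,700 is at or below the $193,000 threshold, so the full $4,620 applies.
Total: $263 + $5,177 + $3,241 + $4,620 = $13,301.

$13,301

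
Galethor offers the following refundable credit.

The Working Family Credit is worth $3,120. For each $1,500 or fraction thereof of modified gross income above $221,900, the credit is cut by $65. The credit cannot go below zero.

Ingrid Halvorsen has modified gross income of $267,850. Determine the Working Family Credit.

$1,105

Working Family Credit: income exceeds $221,900 by $45,950, which is 31 full-or-partial $1,500 increments; reduction = 31 × $65 = $2,015, leaving $1,105.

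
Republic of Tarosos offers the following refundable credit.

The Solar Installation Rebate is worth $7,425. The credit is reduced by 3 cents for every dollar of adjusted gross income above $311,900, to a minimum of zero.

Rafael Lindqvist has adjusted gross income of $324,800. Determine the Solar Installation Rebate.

$7,038

Solar Installation Rebate: 3% of the $12,900 excess over $311,900 is $387; credit = $7,425 − $387 = $7,038.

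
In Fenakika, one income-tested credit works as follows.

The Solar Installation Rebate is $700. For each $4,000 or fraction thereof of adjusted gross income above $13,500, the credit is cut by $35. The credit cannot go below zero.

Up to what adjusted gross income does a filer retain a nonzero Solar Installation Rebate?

$89,500

After 19 increments the reduction is 19 × $35 = $665, leaving $35; one more increment wipes it out. Increment 19 ends at excess 19 × $4,000 = $76,000, so the highest qualifying income is $13,500 + $76,000 = $89,500.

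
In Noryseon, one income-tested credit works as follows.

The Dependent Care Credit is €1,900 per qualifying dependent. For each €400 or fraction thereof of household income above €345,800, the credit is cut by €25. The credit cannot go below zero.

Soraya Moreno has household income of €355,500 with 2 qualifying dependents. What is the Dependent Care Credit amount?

€3,175

Dependent Care Credit: base = 2 × €1,900 = €3,800. income exceeds €345,800 by €9,700, which is 25 full-or-partial €400 increments; reduction = 25 × €25 = €625, leaving €3,175.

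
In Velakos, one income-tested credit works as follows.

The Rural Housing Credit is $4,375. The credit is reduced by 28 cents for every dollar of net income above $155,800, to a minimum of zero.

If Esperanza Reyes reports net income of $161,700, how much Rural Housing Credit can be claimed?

Rural Housing Credit: 28% of the $5,900 excess over $155,800 is $1,652; credit = $4,375 − $1,652 = $2,723.

$2,723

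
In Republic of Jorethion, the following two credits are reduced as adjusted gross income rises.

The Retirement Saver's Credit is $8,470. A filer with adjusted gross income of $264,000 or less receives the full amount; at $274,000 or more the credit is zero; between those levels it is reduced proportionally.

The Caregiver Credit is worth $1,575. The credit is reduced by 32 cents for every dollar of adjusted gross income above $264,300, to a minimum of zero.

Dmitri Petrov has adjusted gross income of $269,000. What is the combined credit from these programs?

$4,306

Retirement Saver's Credit: $269,000 is $5,000 into a $10,000 phase-out range, leaving 5,000/10,000 of the credit: $8,470 × 5,000/10,000 = $4,235.
Caregiver Credit: 32% of the $4,700 excess over $264,300 is $1,504; credit = $1,575 − $1,504 = $71.
Total: $4,235 + $71 = $4,306.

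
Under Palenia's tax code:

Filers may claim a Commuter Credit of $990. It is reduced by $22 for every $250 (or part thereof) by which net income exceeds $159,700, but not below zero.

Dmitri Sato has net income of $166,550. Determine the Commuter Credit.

$374

Commuter Credit: income exceeds $159,700 by $6,850, which is 28 full-or-partial $250 increments; reduction = 28 × $22 = $616, leaving $374.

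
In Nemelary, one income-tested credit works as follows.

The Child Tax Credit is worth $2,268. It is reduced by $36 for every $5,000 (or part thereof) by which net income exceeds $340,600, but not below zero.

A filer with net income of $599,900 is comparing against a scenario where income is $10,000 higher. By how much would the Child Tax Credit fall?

At $599,900 — income exceeds $340,600 by $259,300, which is 52 full-or-partial $5,000 increments; reduction = 52 × $36 = $1,872, leaving $396.
At $609,900 — income exceeds $340,600 by $269,300, which is 54 full-or-partial $5,000 increments; reduction = 54 × $36 = $1,944, leaving $324.
Lost: $396 − $324 = $72.

$72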